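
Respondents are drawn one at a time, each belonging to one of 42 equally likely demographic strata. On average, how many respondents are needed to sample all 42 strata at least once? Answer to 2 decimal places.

Split into phases: going from k distinct to k+1 distinct takes on average 42/(42-k) respondents.
E[T] = 42/42 + 42/41 + 42/40 + ... + 42/2 + 42/1 = 42·H_{42}.
H_{42} = 4.327, so E[T] = 181.723.

181.72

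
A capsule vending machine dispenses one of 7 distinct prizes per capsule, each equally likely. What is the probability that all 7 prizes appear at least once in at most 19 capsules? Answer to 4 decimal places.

0.6601

By inclusion–exclusion over which prizes are missing,
P(all seen) = Σ_{j=0}^{7} (-1)^j C(7,j)((7-j)/7)^19
= 1.00000 - 0.37420 + 0.03514 - 0.00084 + 0.00000 - 0.00000 + 0.00000 - 0.00000
= 0.66009.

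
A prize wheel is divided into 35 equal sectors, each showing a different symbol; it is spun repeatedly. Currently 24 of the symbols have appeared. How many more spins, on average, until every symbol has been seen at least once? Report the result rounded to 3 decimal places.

The wait to go from k to k+1 distinct symbols is geometric with mean 35/(35-k).
Sum over k = 24,...,34: E = 35/11 + 35/10 + 35/9 + ... + 35/2 + 35/1 = 105.6957.

105.696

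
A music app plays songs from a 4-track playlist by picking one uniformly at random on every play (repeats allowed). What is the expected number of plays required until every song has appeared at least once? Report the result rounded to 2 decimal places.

Split into phases: going from k distinct to k+1 distinct takes on average 4/(4-k) plays.
E[T] = 4/4 + 4/3 + 4/2 + 4/1 = 4·H_{4}.
H_{4} = 2.083, so E[T] = 8.333.

8.33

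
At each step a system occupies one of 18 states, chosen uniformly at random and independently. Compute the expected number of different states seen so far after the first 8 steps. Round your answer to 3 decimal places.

6.606

For each state, P(seen in 8 steps) = 1 - (17/18)^8 = 0.3670.
By linearity of expectation, E[distinct seen] = 18·(1 - (17/18)^8) = 6.6058.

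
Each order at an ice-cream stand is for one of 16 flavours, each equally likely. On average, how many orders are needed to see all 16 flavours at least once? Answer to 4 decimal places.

Split into phases: going from k distinct to k+1 distinct takes on average 16/(16-k) orders.
E[T] = 16/16 + 16/15 + 16/14 + ... + 16/2 + 16/1 = 16·H_{16}.
H_{16} = 3.38073, so E[T] = 54.09166.

54.0917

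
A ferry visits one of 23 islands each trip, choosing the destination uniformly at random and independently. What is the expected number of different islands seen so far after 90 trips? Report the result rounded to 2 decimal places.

For each island, P(seen in 90 trips) = 1 - (22/23)^90 = 0.982.
By linearity of expectation, E[distinct seen] = 23·(1 - (22/23)^90) = 22.579.

22.58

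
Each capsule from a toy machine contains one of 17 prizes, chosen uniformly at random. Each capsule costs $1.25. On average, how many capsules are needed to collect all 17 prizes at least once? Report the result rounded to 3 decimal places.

58.472

The wait to go from k to k+1 distinct prizes is geometric with mean 17/(17-k).
E[T] = 17/17 + 17/16 + 17/15 + ... + 17/2 + 17/1 = 17·H_{17}.
H_{17} = 3.4396, so E[T] = 58.4724.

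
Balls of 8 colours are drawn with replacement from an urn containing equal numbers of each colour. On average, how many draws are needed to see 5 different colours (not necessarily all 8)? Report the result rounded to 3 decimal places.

7.076

With k distinct colours already seen, the next new one arrives after an expected 8/(8-k) draws.
Sum over k = 0,...,4: E = 8/8 + 8/7 + 8/6 + 8/5 + 8/4 = 7.0762.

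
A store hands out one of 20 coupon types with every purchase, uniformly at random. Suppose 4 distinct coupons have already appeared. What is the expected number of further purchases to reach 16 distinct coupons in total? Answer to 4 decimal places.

The wait to go from k to k+1 distinct coupons is geometric with mean 20/(20-k).
Sum over k = 4,...,15: E = 20/16 + 20/15 + 20/14 + ... + 20/6 + 20/5 = 25.94791.

25.9479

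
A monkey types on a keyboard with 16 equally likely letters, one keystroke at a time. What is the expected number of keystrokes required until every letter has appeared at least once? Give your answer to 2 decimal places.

The wait to go from k to k+1 distinct letters is geometric with mean 16/(16-k).
E[T] = 16/16 + 16/15 + 16/14 + ... + 16/2 + 16/1 = 16·H_{16}.
H_{16} = 3.381, so E[T] = 54.092.

54.09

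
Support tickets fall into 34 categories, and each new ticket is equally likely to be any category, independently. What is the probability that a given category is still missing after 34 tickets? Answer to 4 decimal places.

On each ticket the fixed category fails to appear with probability 33/34.
P(still missing after 34) = (33/34)^34 = 0.36240.

0.3624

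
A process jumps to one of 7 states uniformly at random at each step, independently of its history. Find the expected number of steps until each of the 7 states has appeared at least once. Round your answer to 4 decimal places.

After k distinct states have appeared, the next step gives a new one with probability (7-k)/7, so the expected wait for the (k+1)-th is 7/(7-k).
E[T] = 7/7 + 7/6 + 7/5 + ... + 7/2 + 7/1 = 7·H_{7}.
H_{7} = 2.59286, so E[T] = 18.15000.

18.1500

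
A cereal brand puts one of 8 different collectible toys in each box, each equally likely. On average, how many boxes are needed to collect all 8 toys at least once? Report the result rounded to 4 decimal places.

After k distinct toys have appeared, the next box gives a new one with probability (8-k)/8, so the expected wait for the (k+1)-th is 8/(8-k).
E[T] = 8/8 + 8/7 + 8/6 + ... + 8/2 + 8/1 = 8·H_{8}.
H_{8} = 2.71786, so E[T] = 21.74286.

21.7429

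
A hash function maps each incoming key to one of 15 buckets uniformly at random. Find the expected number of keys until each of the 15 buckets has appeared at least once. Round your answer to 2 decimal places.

49.77

The wait to go from k to k+1 distinct buckets is geometric with mean 15/(15-k).
E[T] = 15/15 + 15/14 + 15/13 + ... + 15/2 + 15/1 = 15·H_{15}.
H_{15} = 3.318, so E[T] = 49.773.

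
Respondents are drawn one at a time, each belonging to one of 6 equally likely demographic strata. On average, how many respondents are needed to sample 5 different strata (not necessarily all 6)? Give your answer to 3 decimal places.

8.700

With k distinct strata already seen, the next new one arrives after an expected 6/(6-k) respondents.
Sum over k = 0,...,4: E = 6/6 + 6/5 + 6/4 + 6/3 + 6/2 = 8.7000.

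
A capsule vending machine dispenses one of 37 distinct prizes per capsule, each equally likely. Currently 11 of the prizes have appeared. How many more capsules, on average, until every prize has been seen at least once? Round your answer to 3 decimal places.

With k distinct prizes already seen, the next new one takes an expected 37/(37-k) capsules.
Sum over k = 11,...,36: E = 37/26 + 37/25 + 37/24 + ... + 37/2 + 37/1 = 142.6135.

142.614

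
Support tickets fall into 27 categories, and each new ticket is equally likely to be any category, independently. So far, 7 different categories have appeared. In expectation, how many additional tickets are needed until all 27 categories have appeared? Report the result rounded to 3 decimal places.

97.139

With k distinct categories already seen, the next new one takes an expected 27/(27-k) tickets.
Sum over k = 7,...,26: E = 27/20 + 27/19 + 27/18 + ... + 27/2 + 27/1 = 97.1390.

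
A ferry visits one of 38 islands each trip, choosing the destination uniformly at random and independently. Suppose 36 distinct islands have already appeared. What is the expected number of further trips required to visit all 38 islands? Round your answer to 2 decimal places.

With k distinct islands already seen, the next new one takes an expected 38/(38-k) trips.
Sum over k = 36,...,37: E = 38/2 + 38/1 = 57.000.

57.00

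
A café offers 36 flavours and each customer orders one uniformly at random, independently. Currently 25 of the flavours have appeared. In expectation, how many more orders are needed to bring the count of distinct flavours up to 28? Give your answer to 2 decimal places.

10.87

The wait to go from k to k+1 distinct flavours is geometric with mean 36/(36-k).
Sum over k = 25,...,27: E = 36/11 + 36/10 + 36/9 = 10.873.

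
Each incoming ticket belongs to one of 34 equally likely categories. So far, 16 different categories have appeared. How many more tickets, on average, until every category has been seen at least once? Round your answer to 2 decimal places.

The wait to go from k to k+1 distinct categories is geometric with mean 34/(34-k).
Sum over k = 16,...,33: E = 34/18 + 34/17 + 34/16 + ... + 34/2 + 34/1 = 118.834.

118.83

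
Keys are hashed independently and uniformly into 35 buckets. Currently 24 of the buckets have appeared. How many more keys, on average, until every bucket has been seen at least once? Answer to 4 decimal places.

With k distinct buckets already seen, the next new one takes an expected 35/(35-k) keys.
Sum over k = 24,...,34: E = 35/11 + 35/10 + 35/9 + ... + 35/2 + 35/1 = 105.69571.

105.6957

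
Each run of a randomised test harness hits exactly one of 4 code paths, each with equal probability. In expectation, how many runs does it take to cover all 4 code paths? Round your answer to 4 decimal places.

The wait to go from k to k+1 distinct code paths is geometric with mean 4/(4-k).
E[T] = 4/4 + 4/3 + 4/2 + 4/1 = 4·H_{4}.
H_{4} = 2.08333, so E[T] = 8.33333.

8.3333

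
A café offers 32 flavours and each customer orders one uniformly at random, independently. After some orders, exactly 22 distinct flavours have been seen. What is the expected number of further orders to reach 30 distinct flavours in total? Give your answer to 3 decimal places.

With k distinct flavours already seen, the next new one takes an expected 32/(32-k) orders.
Sum over k = 22,...,29: E = 32/10 + 32/9 + 32/8 + ... + 32/4 + 32/3 = 45.7270.

45.727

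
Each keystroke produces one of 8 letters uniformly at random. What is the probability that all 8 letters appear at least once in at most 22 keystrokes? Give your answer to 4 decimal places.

By inclusion–exclusion over which letters are missing,
P(all seen) = Σ_{j=0}^{8} (-1)^j C(8,j)((8-j)/8)^22
= 1.00000 - 0.42390 + 0.04995 - 0.00181 + 0.00002 - 0.00000 + 0.00000 - 0.00000 + 0.00000
= 0.62425.

0.6243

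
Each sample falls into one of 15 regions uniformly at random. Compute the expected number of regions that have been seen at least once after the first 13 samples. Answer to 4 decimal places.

For each region, P(seen in 13 samples) = 1 - (14/15)^13 = 0.59217.
By linearity of expectation, E[distinct seen] = 15·(1 - (14/15)^13) = 8.88257.

8.8826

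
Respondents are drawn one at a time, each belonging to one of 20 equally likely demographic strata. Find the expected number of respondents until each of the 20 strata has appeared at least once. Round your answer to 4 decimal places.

After k distinct strata have appeared, the next respondent gives a new one with probability (20-k)/20, so the expected wait for the (k+1)-th is 20/(20-k).
E[T] = 20/20 + 20/19 + 20/18 + ... + 20/2 + 20/1 = 20·H_{20}.
H_{20} = 3.59774, so E[T] = 71.95479.

71.9548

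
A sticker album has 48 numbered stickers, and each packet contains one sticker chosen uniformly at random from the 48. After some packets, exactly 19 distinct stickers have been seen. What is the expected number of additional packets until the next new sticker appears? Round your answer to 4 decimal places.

The number of packets until the next new sticker is geometric with success probability 29/48, so its mean is 48/29.
E = 48/29 = 1.65517.

1.6552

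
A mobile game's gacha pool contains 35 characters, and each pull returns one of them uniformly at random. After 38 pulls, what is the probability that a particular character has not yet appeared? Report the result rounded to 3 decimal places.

Each pull misses the fixed character with probability (35-1)/35 = 34/35, independently.
P(still missing after 38) = (34/35)^38 = 0.3324.

0.332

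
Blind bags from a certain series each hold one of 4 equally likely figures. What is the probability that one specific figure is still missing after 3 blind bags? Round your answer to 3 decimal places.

0.422

Each blind bag misses the fixed figure with probability (4-1)/4 = 3/4, independently.
P(still missing after 3) = (3/4)^3 = 0.4219.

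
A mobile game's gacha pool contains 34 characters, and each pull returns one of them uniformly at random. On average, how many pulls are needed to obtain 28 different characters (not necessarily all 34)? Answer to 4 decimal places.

With k distinct characters already seen, the next new one arrives after an expected 34/(34-k) pulls.
Sum over k = 0,...,27: E = 34/34 + 34/33 + 34/32 + ... + 34/8 + 34/7 = 56.71914.

56.7191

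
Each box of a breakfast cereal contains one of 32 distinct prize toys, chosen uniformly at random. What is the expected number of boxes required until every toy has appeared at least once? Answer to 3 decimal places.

129.872

Split into phases: going from k distinct to k+1 distinct takes on average 32/(32-k) boxes.
E[T] = 32/32 + 32/31 + 32/30 + ... + 32/2 + 32/1 = 32·H_{32}.
H_{32} = 4.0585, so E[T] = 129.8718.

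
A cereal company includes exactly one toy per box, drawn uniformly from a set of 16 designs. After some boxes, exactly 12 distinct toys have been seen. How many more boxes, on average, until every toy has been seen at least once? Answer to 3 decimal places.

33.333

The wait to go from k to k+1 distinct toys is geometric with mean 16/(16-k).
Sum over k = 12,...,15: E = 16/4 + 16/3 + 16/2 + 16/1 = 33.3333.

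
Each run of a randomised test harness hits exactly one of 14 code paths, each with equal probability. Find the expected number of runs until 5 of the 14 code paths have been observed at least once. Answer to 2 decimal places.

With k distinct code paths already seen, the next new one arrives after an expected 14/(14-k) runs.
Sum over k = 0,...,4: E = 14/14 + 14/13 + 14/12 + 14/11 + 14/10 = 5.916.

5.92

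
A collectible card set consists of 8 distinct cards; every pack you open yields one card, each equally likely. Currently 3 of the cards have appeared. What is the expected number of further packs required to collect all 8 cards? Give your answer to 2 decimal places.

18.27

The wait to go from k to k+1 distinct cards is geometric with mean 8/(8-k).
Sum over k = 3,...,7: E = 8/5 + 8/4 + 8/3 + 8/2 + 8/1 = 18.267.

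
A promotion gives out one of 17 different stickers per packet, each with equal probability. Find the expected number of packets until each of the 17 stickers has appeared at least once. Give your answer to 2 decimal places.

Split into phases: going from k distinct to k+1 distinct takes on average 17/(17-k) packets.
E[T] = 17/17 + 17/16 + 17/15 + ... + 17/2 + 17/1 = 17·H_{17}.
H_{17} = 3.440, so E[T] = 58.472.

58.47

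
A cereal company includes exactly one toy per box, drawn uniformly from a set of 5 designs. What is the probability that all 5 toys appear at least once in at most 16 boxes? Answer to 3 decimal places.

0.862

By inclusion–exclusion over which toys are missing,
P(all seen) = Σ_{j=0}^{5} (-1)^j C(5,j)((5-j)/5)^16
= 1.0000 - 0.1407 + 0.0028 - 0.0000 + 0.0000 - 0.0000
= 0.8621.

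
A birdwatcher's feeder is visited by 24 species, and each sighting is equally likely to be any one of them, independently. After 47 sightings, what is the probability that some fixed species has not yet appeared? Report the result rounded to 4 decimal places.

Each sighting misses the fixed species with probability (24-1)/24 = 23/24, independently.
P(still missing after 47) = (23/24)^47 = 0.13529.

0.1353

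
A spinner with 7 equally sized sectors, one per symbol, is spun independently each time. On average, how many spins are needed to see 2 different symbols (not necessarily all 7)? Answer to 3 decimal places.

2.167

With k distinct symbols already seen, the next new one arrives after an expected 7/(7-k) spins.
Sum over k = 0,...,1: E = 7/7 + 7/6 = 2.1667.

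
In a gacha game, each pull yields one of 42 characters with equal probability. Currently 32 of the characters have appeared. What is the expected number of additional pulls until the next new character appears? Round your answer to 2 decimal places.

4.20

Each pull yields a new character with probability (42-32)/42 = 10/42, so the wait is geometric with mean 42/10.
E = 42/10 = 4.200.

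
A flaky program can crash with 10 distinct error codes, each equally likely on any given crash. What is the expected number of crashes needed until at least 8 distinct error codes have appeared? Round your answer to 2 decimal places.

14.29

With k distinct error codes already seen, the next new one arrives after an expected 10/(10-k) crashes.
Sum over k = 0,...,7: E = 10/10 + 10/9 + 10/8 + ... + 10/4 + 10/3 = 14.290.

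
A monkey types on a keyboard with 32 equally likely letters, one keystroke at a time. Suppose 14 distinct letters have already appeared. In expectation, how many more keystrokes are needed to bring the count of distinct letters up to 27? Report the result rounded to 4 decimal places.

With k distinct letters already seen, the next new one takes an expected 32/(32-k) keystrokes.
Sum over k = 14,...,26: E = 32/18 + 32/17 + 32/16 + ... + 32/7 + 32/6 = 38.77679.

38.7768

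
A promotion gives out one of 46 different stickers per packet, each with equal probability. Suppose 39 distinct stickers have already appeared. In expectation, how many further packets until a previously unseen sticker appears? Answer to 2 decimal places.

Each packet yields a new sticker with probability (46-39)/46 = 7/46, so the wait is geometric with mean 46/7.
E = 46/7 = 6.571.

6.57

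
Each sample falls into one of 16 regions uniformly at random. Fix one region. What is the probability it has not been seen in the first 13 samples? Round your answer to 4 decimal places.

Each sample misses the fixed region with probability (16-1)/16 = 15/16, independently.
P(still missing after 13) = (15/16)^13 = 0.43214.

0.4321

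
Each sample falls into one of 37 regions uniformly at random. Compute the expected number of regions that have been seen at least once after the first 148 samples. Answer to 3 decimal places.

36.359

For each region, P(seen in 148 samples) = 1 - (36/37)^148 = 0.9827.
By linearity of expectation, E[distinct seen] = 37·(1 - (36/37)^148) = 36.3586.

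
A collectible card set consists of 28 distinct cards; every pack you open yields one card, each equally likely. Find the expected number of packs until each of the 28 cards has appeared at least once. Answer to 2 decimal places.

After k distinct cards have appeared, the next pack gives a new one with probability (28-k)/28, so the expected wait for the (k+1)-th is 28/(28-k).
E[T] = 28/28 + 28/27 + 28/26 + ... + 28/2 + 28/1 = 28·H_{28}.
H_{28} = 3.927, so E[T] = 109.961.

109.96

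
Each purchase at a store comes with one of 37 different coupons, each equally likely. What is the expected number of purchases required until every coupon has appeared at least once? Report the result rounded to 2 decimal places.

Split into phases: going from k distinct to k+1 distinct takes on average 37/(37-k) purchases.
E[T] = 37/37 + 37/36 + 37/35 + ... + 37/2 + 37/1 = 37·H_{37}.
H_{37} = 4.202, so E[T] = 155.459.

155.46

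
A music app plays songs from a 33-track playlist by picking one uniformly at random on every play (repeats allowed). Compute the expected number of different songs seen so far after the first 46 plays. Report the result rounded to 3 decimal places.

24.987

For each song, P(seen in 46 plays) = 1 - (32/33)^46 = 0.7572.
By linearity of expectation, E[distinct seen] = 33·(1 - (32/33)^46) = 24.9874.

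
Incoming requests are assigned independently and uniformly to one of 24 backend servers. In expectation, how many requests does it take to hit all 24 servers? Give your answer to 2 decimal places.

90.62

Split into phases: going from k distinct to k+1 distinct takes on average 24/(24-k) requests.
E[T] = 24/24 + 24/23 + 24/22 + ... + 24/2 + 24/1 = 24·H_{24}.
H_{24} = 3.776, so E[T] = 90.623.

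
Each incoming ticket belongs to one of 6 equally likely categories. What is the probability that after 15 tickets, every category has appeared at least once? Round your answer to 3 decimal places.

0.644

By inclusion–exclusion over which categories are missing,
P(all seen) = Σ_{j=0}^{6} (-1)^j C(6,j)((6-j)/6)^15
= 1.0000 - 0.3894 + 0.0343 - 0.0006 + 0.0000 - 0.0000 + 0.0000
= 0.6442.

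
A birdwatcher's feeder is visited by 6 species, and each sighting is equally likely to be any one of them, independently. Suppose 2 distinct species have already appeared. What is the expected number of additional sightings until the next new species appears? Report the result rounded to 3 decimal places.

1.500

Each sighting yields a new species with probability (6-2)/6 = 4/6, so the wait is geometric with mean 6/4.
E = 6/4 = 1.5000.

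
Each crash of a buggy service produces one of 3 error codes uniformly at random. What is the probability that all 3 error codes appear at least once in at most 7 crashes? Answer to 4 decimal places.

By inclusion–exclusion over which error codes are missing,
P(all seen) = Σ_{j=0}^{3} (-1)^j C(3,j)((3-j)/3)^7
= 1.00000 - 0.17558 + 0.00137 - 0.00000
= 0.82579.

0.8258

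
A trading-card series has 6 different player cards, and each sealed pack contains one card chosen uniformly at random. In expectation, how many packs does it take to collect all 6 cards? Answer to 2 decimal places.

14.70

Split into phases: going from k distinct to k+1 distinct takes on average 6/(6-k) packs.
E[T] = 6/6 + 6/5 + 6/4 + 6/3 + 6/2 + 6/1 = 6·H_{6}.
H_{6} = 2.450, so E[T] = 14.700.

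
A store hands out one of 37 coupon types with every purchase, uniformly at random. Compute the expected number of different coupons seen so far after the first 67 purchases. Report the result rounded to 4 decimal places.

For each coupon, P(seen in 67 purchases) = 1 - (36/37)^67 = 0.84050.
By linearity of expectation, E[distinct seen] = 37·(1 - (36/37)^67) = 31.09862.

31.0986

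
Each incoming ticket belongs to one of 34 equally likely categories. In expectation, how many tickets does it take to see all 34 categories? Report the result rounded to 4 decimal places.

140.0191

Split into phases: going from k distinct to k+1 distinct takes on average 34/(34-k) tickets.
E[T] = 34/34 + 34/33 + 34/32 + ... + 34/2 + 34/1 = 34·H_{34}.
H_{34} = 4.11821, so E[T] = 140.01914.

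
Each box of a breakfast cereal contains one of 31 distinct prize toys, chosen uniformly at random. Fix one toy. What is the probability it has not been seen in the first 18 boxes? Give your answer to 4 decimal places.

Each box misses the fixed toy with probability (31-1)/31 = 30/31, independently.
P(still missing after 18) = (30/31)^18 = 0.55421.

0.5542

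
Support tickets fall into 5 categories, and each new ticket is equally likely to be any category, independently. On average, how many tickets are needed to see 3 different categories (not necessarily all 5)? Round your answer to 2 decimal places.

With k distinct categories already seen, the next new one arrives after an expected 5/(5-k) tickets.
Sum over k = 0,...,2: E = 5/5 + 5/4 + 5/3 = 3.917.

3.92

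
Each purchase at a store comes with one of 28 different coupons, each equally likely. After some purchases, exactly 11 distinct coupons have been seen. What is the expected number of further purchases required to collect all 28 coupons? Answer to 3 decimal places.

The wait to go from k to k+1 distinct coupons is geometric with mean 28/(28-k).
Sum over k = 11,...,27: E = 28/17 + 28/16 + 28/15 + ... + 28/2 + 28/1 = 96.3075.

96.307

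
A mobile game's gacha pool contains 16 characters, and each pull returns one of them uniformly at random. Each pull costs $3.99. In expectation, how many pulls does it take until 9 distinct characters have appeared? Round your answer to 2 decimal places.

Going from k to k+1 distinct takes a geometric number of pulls with mean 16/(16-k).
Sum over k = 0,...,8: E = 16/16 + 16/15 + 16/14 + ... + 16/9 + 16/8 = 12.606.

12.61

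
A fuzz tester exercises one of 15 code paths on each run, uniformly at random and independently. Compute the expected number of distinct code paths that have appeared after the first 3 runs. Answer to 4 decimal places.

For each code path, P(seen in 3 runs) = 1 - (14/15)^3 = 0.18696.
By linearity of expectation, E[distinct seen] = 15·(1 - (14/15)^3) = 2.80444.

2.8044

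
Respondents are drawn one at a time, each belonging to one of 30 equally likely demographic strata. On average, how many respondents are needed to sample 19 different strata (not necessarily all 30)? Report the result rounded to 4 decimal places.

Going from k to k+1 distinct takes a geometric number of respondents with mean 30/(30-k).
Sum over k = 0,...,18: E = 30/30 + 30/29 + 30/28 + ... + 30/13 + 30/12 = 29.25329.

29.2533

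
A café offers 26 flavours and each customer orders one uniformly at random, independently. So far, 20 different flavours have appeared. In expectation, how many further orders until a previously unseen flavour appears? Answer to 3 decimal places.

The number of orders until the next new flavour is geometric with success probability 6/26, so its mean is 26/6.
E = 26/6 = 4.3333.

4.333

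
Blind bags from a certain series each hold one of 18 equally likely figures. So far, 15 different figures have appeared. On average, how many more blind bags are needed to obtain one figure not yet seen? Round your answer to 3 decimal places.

6.000

The number of blind bags until the next new figure is geometric with success probability 3/18, so its mean is 18/3.
E = 18/3 = 6.0000.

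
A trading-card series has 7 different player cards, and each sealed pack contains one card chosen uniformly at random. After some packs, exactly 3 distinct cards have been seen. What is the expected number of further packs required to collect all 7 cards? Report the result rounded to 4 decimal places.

The wait to go from k to k+1 distinct cards is geometric with mean 7/(7-k).
Sum over k = 3,...,6: E = 7/4 + 7/3 + 7/2 + 7/1 = 14.58333.

14.5833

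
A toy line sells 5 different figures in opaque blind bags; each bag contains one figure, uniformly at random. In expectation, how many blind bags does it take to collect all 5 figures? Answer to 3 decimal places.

11.417

Split into phases: going from k distinct to k+1 distinct takes on average 5/(5-k) blind bags.
E[T] = 5/5 + 5/4 + 5/3 + 5/2 + 5/1 = 5·H_{5}.
H_{5} = 2.2833, so E[T] = 11.4167.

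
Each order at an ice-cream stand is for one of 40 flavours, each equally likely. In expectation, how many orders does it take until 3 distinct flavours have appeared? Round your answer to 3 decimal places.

3.078

Going from k to k+1 distinct takes a geometric number of orders with mean 40/(40-k).
Sum over k = 0,...,2: E = 40/40 + 40/39 + 40/38 = 3.0783.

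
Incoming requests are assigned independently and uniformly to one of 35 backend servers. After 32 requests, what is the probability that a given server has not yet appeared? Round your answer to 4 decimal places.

On each request the fixed server fails to appear with probability 34/35.
P(still missing after 32) = (34/35)^32 = 0.39550.

0.3955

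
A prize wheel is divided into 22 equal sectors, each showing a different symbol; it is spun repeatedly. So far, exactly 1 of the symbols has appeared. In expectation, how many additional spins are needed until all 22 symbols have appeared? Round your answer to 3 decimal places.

80.198

With k distinct symbols already seen, the next new one takes an expected 22/(22-k) spins.
Sum over k = 1,...,21: E = 22/21 + 22/20 + 22/19 + ... + 22/2 + 22/1 = 80.1979.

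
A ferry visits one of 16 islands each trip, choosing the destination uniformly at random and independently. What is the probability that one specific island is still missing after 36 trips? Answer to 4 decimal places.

On each trip the fixed island fails to appear with probability 15/16.
P(still missing after 36) = (15/16)^36 = 0.09794.

0.0979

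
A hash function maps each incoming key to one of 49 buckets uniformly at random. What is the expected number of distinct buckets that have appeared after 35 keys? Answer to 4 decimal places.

For each bucket, P(seen in 35 keys) = 1 - (48/49)^35 = 0.51406.
By linearity of expectation, E[distinct seen] = 49·(1 - (48/49)^35) = 25.18906.

25.1891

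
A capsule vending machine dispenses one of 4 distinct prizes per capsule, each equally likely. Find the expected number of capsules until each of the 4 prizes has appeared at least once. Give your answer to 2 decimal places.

8.33

The wait to go from k to k+1 distinct prizes is geometric with mean 4/(4-k).
E[T] = 4/4 + 4/3 + 4/2 + 4/1 = 4·H_{4}.
H_{4} = 2.083, so E[T] = 8.333.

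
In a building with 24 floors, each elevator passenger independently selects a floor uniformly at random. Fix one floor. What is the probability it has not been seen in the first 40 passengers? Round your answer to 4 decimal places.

Each passenger misses the fixed floor with probability (24-1)/24 = 23/24, independently.
P(still missing after 40) = (23/24)^40 = 0.18225.

0.1822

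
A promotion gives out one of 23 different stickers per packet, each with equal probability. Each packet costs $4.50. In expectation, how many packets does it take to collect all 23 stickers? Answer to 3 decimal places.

The wait to go from k to k+1 distinct stickers is geometric with mean 23/(23-k).
E[T] = 23/23 + 23/22 + 23/21 + ... + 23/2 + 23/1 = 23·H_{23}.
H_{23} = 3.7343, so E[T] = 85.8887.

85.889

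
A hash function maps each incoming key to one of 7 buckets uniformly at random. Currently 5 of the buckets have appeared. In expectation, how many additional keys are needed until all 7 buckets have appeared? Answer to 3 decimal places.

With k distinct buckets already seen, the next new one takes an expected 7/(7-k) keys.
Sum over k = 5,...,6: E = 7/2 + 7/1 = 10.5000.

10.500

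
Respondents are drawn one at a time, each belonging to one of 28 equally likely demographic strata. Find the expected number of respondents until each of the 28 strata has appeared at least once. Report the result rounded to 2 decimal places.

After k distinct strata have appeared, the next respondent gives a new one with probability (28-k)/28, so the expected wait for the (k+1)-th is 28/(28-k).
E[T] = 28/28 + 28/27 + 28/26 + ... + 28/2 + 28/1 = 28·H_{28}.
H_{28} = 3.927, so E[T] = 109.961.

109.96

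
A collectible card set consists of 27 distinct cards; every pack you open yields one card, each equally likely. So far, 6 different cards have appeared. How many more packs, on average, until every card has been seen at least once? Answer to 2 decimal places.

98.42

From k distinct to k+1 distinct takes on average 27/(27-k) packs.
Sum over k = 6,...,26: E = 27/21 + 27/20 + 27/19 + ... + 27/2 + 27/1 = 98.425.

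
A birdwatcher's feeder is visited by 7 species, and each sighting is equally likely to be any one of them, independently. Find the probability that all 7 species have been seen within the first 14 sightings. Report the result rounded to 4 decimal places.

Let A_i be the event that species i is missing after 14 sightings. By inclusion–exclusion on the A_i,
P(all seen) = Σ_{j=0}^{7} (-1)^j C(7,j)((7-j)/7)^14
= 1.00000 - 0.80880 + 0.18898 - 0.01385 + 0.00025 - 0.00000 + 0.00000 - 0.00000
= 0.36657.

0.3666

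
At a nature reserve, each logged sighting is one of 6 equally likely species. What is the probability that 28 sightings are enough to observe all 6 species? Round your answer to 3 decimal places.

0.964

By inclusion–exclusion over which species are missing,
P(all seen) = Σ_{j=0}^{6} (-1)^j C(6,j)((6-j)/6)^28
= 1.0000 - 0.0364 + 0.0002 - 0.0000 + 0.0000 - 0.0000 + 0.0000
= 0.9638.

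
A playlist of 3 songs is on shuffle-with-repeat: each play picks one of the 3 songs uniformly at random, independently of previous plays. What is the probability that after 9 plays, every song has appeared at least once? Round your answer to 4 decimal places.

0.9221

By inclusion–exclusion over which songs are missing,
P(all seen) = Σ_{j=0}^{3} (-1)^j C(3,j)((3-j)/3)^9
= 1.00000 - 0.07804 + 0.00015 - 0.00000
= 0.92212.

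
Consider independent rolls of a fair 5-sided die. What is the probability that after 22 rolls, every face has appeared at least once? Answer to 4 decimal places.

Let A_i be the event that face i is missing after 22 rolls. By inclusion–exclusion on the A_i,
P(all seen) = Σ_{j=0}^{5} (-1)^j C(5,j)((5-j)/5)^22
= 1.00000 - 0.03689 + 0.00013 - 0.00000 + 0.00000 - 0.00000
= 0.96324.

0.9632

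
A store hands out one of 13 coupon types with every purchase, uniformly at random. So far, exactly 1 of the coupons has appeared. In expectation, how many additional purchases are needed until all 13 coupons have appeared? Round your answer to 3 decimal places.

40.342

The wait to go from k to k+1 distinct coupons is geometric with mean 13/(13-k).
Sum over k = 1,...,12: E = 13/12 + 13/11 + 13/10 + ... + 13/2 + 13/1 = 40.3417.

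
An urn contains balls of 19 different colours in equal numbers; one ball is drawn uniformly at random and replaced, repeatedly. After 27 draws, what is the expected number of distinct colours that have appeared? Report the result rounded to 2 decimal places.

14.59

For each colour, P(seen in 27 draws) = 1 - (18/19)^27 = 0.768.
By linearity of expectation, E[distinct seen] = 19·(1 - (18/19)^27) = 14.587.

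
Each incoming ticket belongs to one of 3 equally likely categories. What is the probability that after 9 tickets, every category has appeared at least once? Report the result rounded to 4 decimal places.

0.9221

By inclusion–exclusion over which categories are missing,
P(all seen) = Σ_{j=0}^{3} (-1)^j C(3,j)((3-j)/3)^9
= 1.00000 - 0.07804 + 0.00015 - 0.00000
= 0.92212.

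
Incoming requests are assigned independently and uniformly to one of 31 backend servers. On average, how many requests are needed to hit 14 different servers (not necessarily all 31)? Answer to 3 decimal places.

18.218

With k distinct servers already seen, the next new one arrives after an expected 31/(31-k) requests.
Sum over k = 0,...,13: E = 31/31 + 31/30 + 31/29 + ... + 31/19 + 31/18 = 18.2185.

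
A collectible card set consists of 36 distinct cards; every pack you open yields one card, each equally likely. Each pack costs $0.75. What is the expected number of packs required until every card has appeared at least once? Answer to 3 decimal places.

150.284

After k distinct cards have appeared, the next pack gives a new one with probability (36-k)/36, so the expected wait for the (k+1)-th is 36/(36-k).
E[T] = 36/36 + 36/35 + 36/34 + ... + 36/2 + 36/1 = 36·H_{36}.
H_{36} = 4.1746, so E[T] = 150.2841.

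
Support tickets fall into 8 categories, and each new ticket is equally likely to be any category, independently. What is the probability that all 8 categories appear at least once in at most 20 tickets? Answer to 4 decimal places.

Let A_i be the event that category i is missing after 20 tickets. By inclusion–exclusion on the A_i,
P(all seen) = Σ_{j=0}^{8} (-1)^j C(8,j)((8-j)/8)^20
= 1.00000 - 0.55367 + 0.08879 - 0.00463 + 0.00007 - 0.00000 + 0.00000 - 0.00000 + 0.00000
= 0.53056.

0.5306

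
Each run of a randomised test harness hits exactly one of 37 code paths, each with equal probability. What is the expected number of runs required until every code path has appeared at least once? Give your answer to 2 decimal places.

155.46

The wait to go from k to k+1 distinct code paths is geometric with mean 37/(37-k).
E[T] = 37/37 + 37/36 + 37/35 + ... + 37/2 + 37/1 = 37·H_{37}.
H_{37} = 4.202, so E[T] = 155.459.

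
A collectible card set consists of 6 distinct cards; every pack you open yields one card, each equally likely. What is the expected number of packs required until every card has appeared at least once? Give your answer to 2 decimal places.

14.70

Split into phases: going from k distinct to k+1 distinct takes on average 6/(6-k) packs.
E[T] = 6/6 + 6/5 + 6/4 + 6/3 + 6/2 + 6/1 = 6·H_{6}.
H_{6} = 2.450, so E[T] = 14.700.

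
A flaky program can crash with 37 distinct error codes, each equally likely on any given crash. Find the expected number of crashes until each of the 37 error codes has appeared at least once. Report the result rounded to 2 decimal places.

155.46

The wait to go from k to k+1 distinct error codes is geometric with mean 37/(37-k).
E[T] = 37/37 + 37/36 + 37/35 + ... + 37/2 + 37/1 = 37·H_{37}.
H_{37} = 4.202, so E[T] = 155.459.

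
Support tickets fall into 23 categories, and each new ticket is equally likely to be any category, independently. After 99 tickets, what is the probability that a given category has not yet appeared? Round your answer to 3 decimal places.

0.012

Each ticket misses the fixed category with probability (23-1)/23 = 22/23, independently.
P(still missing after 99) = (22/23)^99 = 0.0123.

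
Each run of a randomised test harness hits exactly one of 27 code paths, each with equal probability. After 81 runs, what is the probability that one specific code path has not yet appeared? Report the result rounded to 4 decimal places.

Each run misses the fixed code path with probability (27-1)/27 = 26/27, independently.
P(still missing after 81) = (26/27)^81 = 0.04703.

0.0470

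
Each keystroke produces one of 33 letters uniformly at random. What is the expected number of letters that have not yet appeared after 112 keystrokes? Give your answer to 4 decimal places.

For each letter, P(unseen after 112) = (32/33)^112 = 0.03186.
By linearity of expectation, E[unseen] = 33·(32/33)^112 = 1.05136.

1.0514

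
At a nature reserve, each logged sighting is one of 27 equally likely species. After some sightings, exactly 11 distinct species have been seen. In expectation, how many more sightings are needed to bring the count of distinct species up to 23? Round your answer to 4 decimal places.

With k distinct species already seen, the next new one takes an expected 27/(27-k) sightings.
Sum over k = 11,...,22: E = 27/16 + 27/15 + 27/14 + ... + 27/6 + 27/5 = 35.02968.

35.0297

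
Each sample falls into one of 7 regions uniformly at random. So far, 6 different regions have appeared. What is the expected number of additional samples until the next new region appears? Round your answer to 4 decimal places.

The number of samples until the next new region is geometric with success probability 1/7, so its mean is 7/1.
E = 7/1 = 7.00000.

7.0000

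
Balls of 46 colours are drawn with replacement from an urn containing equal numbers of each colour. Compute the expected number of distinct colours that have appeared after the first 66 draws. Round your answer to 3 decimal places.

For each colour, P(seen in 66 draws) = 1 - (45/46)^66 = 0.7656.
By linearity of expectation, E[distinct seen] = 46·(1 - (45/46)^66) = 35.2163.

35.216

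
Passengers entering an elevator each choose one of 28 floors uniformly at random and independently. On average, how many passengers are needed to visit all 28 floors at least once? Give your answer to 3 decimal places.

After k distinct floors have appeared, the next passenger gives a new one with probability (28-k)/28, so the expected wait for the (k+1)-th is 28/(28-k).
E[T] = 28/28 + 28/27 + 28/26 + ... + 28/2 + 28/1 = 28·H_{28}.
H_{28} = 3.9272, so E[T] = 109.9608.

109.961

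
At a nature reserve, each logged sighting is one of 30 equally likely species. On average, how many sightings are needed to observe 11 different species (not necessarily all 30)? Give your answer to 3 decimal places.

13.417

With k distinct species already seen, the next new one arrives after an expected 30/(30-k) sightings.
Sum over k = 0,...,10: E = 30/30 + 30/29 + 30/28 + ... + 30/21 + 30/20 = 13.4174.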